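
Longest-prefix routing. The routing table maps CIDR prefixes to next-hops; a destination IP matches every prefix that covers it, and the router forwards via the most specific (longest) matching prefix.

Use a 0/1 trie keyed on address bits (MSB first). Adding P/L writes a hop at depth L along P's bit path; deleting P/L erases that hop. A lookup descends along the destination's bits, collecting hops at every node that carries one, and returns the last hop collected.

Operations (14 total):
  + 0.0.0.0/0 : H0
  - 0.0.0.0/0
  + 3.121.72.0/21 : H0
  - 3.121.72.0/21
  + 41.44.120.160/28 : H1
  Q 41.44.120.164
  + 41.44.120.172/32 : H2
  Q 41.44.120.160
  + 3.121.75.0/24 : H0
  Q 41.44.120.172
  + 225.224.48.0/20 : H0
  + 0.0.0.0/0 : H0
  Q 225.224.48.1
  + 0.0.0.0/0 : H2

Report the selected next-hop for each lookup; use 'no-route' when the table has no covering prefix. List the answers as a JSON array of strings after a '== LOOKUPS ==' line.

Apply in order:
  add 0.0.0.0/0 -> H0 at depth 0
  del 0.0.0.0/0 (clear depth 0)
  add 3.121.72.0/21 -> H0 at depth 21
  del 3.121.72.0/21 (clear depth 21)
  add 41.44.120.160/28 -> H1 at depth 28
  ? 41.44.120.164  path d0:-→d1:-→d2:-→d3:-→d4:-→d5:-→d6:-→d7:-→d8:-→d9:-→d10:-→d11:-→d12:-→d13:-→d14:-→d15:-→d16:-→d17:-→d18:-→d19:-→d20:-→d21:-→d22:-→d23:-→d24:-→d25:-→d26:-→d27:-→d28:H1  best=H1
  add 41.44.120.172/32 -> H2 at depth 32
  ? 41.44.120.160  path d0:-→d1:-→d2:-→d3:-→d4:-→d5:-→d6:-→d7:-→d8:-→d9:-→d10:-→d11:-→d12:-→d13:-→d14:-→d15:-→d16:-→d17:-→d18:-→d19:-→d20:-→d21:-→d22:-→d23:-→d24:-→d25:-→d26:-→d27:-→d28:H1  best=H1
  add 3.121.75.0/24 -> H0 at depth 24
  ? 41.44.120.172  path d0:-→d1:-→d2:-→d3:-→d4:-→d5:-→d6:-→d7:-→d8:-→d9:-→d10:-→d11:-→d12:-→d13:-→d14:-→d15:-→d16:-→d17:-→d18:-→d19:-→d20:-→d21:-→d22:-→d23:-→d24:-→d25:-→d26:-→d27:-→d28:H1→d29:-→d30:-→d31:-→d32:H2  best=H2
  add 225.224.48.0/20 -> H0 at depth 20
  add 0.0.0.0/0 -> H0 at depth 0
  ? 225.224.48.1  path d0:H0→d1:-→d2:-→d3:-→d4:-→d5:-→d6:-→d7:-→d8:-→d9:-→d10:-→d11:-→d12:-→d13:-→d14:-→d15:-→d16:-→d17:-→d18:-→d19:-→d20:H0  best=H0
  add 0.0.0.0/0 -> H2 at depth 0

== LOOKUPS ==
["H1","H1","H2","H0"]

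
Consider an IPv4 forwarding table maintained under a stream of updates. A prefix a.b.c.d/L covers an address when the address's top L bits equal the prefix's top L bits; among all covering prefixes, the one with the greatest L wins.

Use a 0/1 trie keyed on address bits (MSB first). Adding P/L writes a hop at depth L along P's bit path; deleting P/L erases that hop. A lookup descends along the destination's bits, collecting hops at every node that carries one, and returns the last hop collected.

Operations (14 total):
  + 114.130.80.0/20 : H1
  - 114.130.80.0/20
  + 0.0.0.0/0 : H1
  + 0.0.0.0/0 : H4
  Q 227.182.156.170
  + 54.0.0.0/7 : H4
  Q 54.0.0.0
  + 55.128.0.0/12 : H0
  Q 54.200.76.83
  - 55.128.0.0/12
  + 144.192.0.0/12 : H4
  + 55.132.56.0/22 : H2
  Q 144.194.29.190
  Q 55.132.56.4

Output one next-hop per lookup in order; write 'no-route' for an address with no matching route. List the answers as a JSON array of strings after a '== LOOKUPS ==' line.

Process each operation:
  + 114.130.80.0/20 (H1) depth=20
  del 114.130.80.0/20 (clear depth 20)
  + 0.0.0.0/0 (H1) depth=0
  + 0.0.0.0/0 (H4) depth=0
  lookup 227.182.156.170: bits ε walk d0:H4 -> H4
  + 54.0.0.0/7 (H4) depth=7
  lookup 54.0.0.0: bits 0011011 walk d0:H4→d1:-→d2:-→d3:-→d4:-→d5:-→d6:-→d7:H4 -> H4
  + 55.128.0.0/12 (H0) depth=12
  lookup 54.200.76.83: bits 0011011 walk d0:H4→d1:-→d2:-→d3:-→d4:-→d5:-→d6:-→d7:H4 -> H4
  del 55.128.0.0/12 (clear depth 12)
  + 144.192.0.0/12 (H4) depth=12
  + 55.132.56.0/22 (H2) depth=22
  lookup 144.194.29.190: bits 100100001100 walk d0:H4→d1:-→d2:-→d3:-→d4:-→d5:-→d6:-→d7:-→d8:-→d9:-→d10:-→d11:-→d12:H4 -> H4
  lookup 55.132.56.4: bits 0011011110000100001110 walk d0:H4→d1:-→d2:-→d3:-→d4:-→d5:-→d6:-→d7:H4→d8:-→d9:-→d10:-→d11:-→d12:-→d13:-→d14:-→d15:-→d16:-→d17:-→d18:-→d19:-→d20:-→d21:-→d22:H2 -> H2

== LOOKUPS ==
["H4","H4","H4","H4","H2"]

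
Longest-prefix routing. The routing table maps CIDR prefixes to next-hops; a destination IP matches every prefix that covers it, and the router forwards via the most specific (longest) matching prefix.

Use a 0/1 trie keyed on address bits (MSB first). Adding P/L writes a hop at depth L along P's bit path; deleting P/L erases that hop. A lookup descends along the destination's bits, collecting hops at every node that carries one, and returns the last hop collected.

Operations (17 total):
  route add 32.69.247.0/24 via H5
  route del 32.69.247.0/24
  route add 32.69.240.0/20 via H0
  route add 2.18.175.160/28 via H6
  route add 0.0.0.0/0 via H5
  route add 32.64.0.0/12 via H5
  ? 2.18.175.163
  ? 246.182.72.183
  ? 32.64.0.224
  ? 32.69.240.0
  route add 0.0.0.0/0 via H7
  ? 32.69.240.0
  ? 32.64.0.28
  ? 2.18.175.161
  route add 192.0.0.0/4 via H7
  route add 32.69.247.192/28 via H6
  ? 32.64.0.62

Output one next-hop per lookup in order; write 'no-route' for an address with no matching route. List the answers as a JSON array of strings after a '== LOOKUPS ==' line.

Trace:
  add 32.69.247.0/24 -> H5 at depth 24
  del 32.69.247.0/24 (clear depth 24)
  add 32.69.240.0/20 -> H0 at depth 20
  add 2.18.175.160/28 -> H6 at depth 28
  add 0.0.0.0/0 -> H5 at depth 0
  add 32.64.0.0/12 -> H5 at depth 12
  lookup 2.18.175.163: bits 0000001000010010101011111010 walk d0:H5→d1:-→d2:-→d3:-→d4:-→d5:-→d6:-→d7:-→d8:-→d9:-→d10:-→d11:-→d12:-→d13:-→d14:-→d15:-→d16:-→d17:-→d18:-→d19:-→d20:-→d21:-→d22:-→d23:-→d24:-→d25:-→d26:-→d27:-→d28:H6 -> H6
  lookup 246.182.72.183: bits ε walk d0:H5 -> H5
  lookup 32.64.0.224: bits 0010000001000 walk d0:H5→d1:-→d2:-→d3:-→d4:-→d5:-→d6:-→d7:-→d8:-→d9:-→d10:-→d11:-→d12:H5→d13:- -> H5
  lookup 32.69.240.0: bits 001000000100010111110 walk d0:H5→d1:-→d2:-→d3:-→d4:-→d5:-→d6:-→d7:-→d8:-→d9:-→d10:-→d11:-→d12:H5→d13:-→d14:-→d15:-→d16:-→d17:-→d18:-→d19:-→d20:H0→d21:- -> H0
  add 0.0.0.0/0 -> H7 at depth 0
  lookup 32.69.240.0: bits 001000000100010111110 walk d0:H7→d1:-→d2:-→d3:-→d4:-→d5:-→d6:-→d7:-→d8:-→d9:-→d10:-→d11:-→d12:H5→d13:-→d14:-→d15:-→d16:-→d17:-→d18:-→d19:-→d20:H0→d21:- -> H0
  lookup 32.64.0.28: bits 0010000001000 walk d0:H7→d1:-→d2:-→d3:-→d4:-→d5:-→d6:-→d7:-→d8:-→d9:-→d10:-→d11:-→d12:H5→d13:- -> H5
  lookup 2.18.175.161: bits 0000001000010010101011111010 walk d0:H7→d1:-→d2:-→d3:-→d4:-→d5:-→d6:-→d7:-→d8:-→d9:-→d10:-→d11:-→d12:-→d13:-→d14:-→d15:-→d16:-→d17:-→d18:-→d19:-→d20:-→d21:-→d22:-→d23:-→d24:-→d25:-→d26:-→d27:-→d28:H6 -> H6
  add 192.0.0.0/4 -> H7 at depth 4
  add 32.69.247.192/28 -> H6 at depth 28
  lookup 32.64.0.62: bits 0010000001000 walk d0:H7→d1:-→d2:-→d3:-→d4:-→d5:-→d6:-→d7:-→d8:-→d9:-→d10:-→d11:-→d12:H5→d13:- -> H5

== LOOKUPS ==
["H6","H5","H5","H0","H0","H5","H6","H5"]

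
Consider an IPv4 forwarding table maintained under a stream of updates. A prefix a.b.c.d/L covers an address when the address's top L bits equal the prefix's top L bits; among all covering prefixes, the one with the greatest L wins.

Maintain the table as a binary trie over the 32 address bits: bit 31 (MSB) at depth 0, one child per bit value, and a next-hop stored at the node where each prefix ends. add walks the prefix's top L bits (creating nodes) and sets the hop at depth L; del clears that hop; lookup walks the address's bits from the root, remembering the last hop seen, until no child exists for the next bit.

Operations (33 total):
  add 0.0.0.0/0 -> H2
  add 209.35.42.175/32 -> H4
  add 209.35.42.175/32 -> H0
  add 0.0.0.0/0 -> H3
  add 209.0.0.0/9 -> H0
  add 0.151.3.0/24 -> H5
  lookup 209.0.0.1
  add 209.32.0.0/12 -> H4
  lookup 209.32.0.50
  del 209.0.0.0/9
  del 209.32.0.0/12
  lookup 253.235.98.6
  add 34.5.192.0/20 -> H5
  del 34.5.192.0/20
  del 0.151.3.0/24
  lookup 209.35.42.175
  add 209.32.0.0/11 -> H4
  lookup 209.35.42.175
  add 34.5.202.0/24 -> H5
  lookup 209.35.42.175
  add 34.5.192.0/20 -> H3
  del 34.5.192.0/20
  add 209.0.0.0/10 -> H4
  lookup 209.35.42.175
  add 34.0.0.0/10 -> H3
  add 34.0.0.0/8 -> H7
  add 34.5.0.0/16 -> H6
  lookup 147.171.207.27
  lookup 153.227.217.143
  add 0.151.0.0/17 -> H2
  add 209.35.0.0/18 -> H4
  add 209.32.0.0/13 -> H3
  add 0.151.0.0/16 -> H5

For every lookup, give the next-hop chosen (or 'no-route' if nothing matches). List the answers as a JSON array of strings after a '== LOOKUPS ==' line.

Trace:
  + 0.0.0.0/0 (H2) depth=0
  + 209.35.42.175/32 (H4) depth=32
  + 209.35.42.175/32 (H0) depth=32
  + 0.0.0.0/0 (H3) depth=0
  + 209.0.0.0/9 (H0) depth=9
  + 0.151.3.0/24 (H5) depth=24
  lookup 209.0.0.1: bits 1101000100 walk d0:H3→d1:-→d2:-→d3:-→d4:-→d5:-→d6:-→d7:-→d8:-→d9:H0→d10:- -> H0
  + 209.32.0.0/12 (H4) depth=12
  lookup 209.32.0.50: bits 11010001001000 walk d0:H3→d1:-→d2:-→d3:-→d4:-→d5:-→d6:-→d7:-→d8:-→d9:H0→d10:-→d11:-→d12:H4→d13:-→d14:- -> H4
  del 209.0.0.0/9 (clear depth 9)
  del 209.32.0.0/12 (clear depth 12)
  lookup 253.235.98.6: bits 11 walk d0:H3→d1:-→d2:- -> H3
  + 34.5.192.0/20 (H5) depth=20
  del 34.5.192.0/20 (clear depth 20)
  del 0.151.3.0/24 (clear depth 24)
  lookup 209.35.42.175: bits 11010001001000110010101010101111 walk d0:H3→d1:-→d2:-→d3:-→d4:-→d5:-→d6:-→d7:-→d8:-→d9:-→d10:-→d11:-→d12:-→d13:-→d14:-→d15:-→d16:-→d17:-→d18:-→d19:-→d20:-→d21:-→d22:-→d23:-→d24:-→d25:-→d26:-→d27:-→d28:-→d29:-→d30:-→d31:-→d32:H0 -> H0
  + 209.32.0.0/11 (H4) depth=11
  lookup 209.35.42.175: bits 11010001001000110010101010101111 walk d0:H3→d1:-→d2:-→d3:-→d4:-→d5:-→d6:-→d7:-→d8:-→d9:-→d10:-→d11:H4→d12:-→d13:-→d14:-→d15:-→d16:-→d17:-→d18:-→d19:-→d20:-→d21:-→d22:-→d23:-→d24:-→d25:-→d26:-→d27:-→d28:-→d29:-→d30:-→d31:-→d32:H0 -> H0
  + 34.5.202.0/24 (H5) depth=24
  lookup 209.35.42.175: bits 11010001001000110010101010101111 walk d0:H3→d1:-→d2:-→d3:-→d4:-→d5:-→d6:-→d7:-→d8:-→d9:-→d10:-→d11:H4→d12:-→d13:-→d14:-→d15:-→d16:-→d17:-→d18:-→d19:-→d20:-→d21:-→d22:-→d23:-→d24:-→d25:-→d26:-→d27:-→d28:-→d29:-→d30:-→d31:-→d32:H0 -> H0
  + 34.5.192.0/20 (H3) depth=20
  del 34.5.192.0/20 (clear depth 20)
  + 209.0.0.0/10 (H4) depth=10
  lookup 209.35.42.175: bits 11010001001000110010101010101111 walk d0:H3→d1:-→d2:-→d3:-→d4:-→d5:-→d6:-→d7:-→d8:-→d9:-→d10:H4→d11:H4→d12:-→d13:-→d14:-→d15:-→d16:-→d17:-→d18:-→d19:-→d20:-→d21:-→d22:-→d23:-→d24:-→d25:-→d26:-→d27:-→d28:-→d29:-→d30:-→d31:-→d32:H0 -> H0
  + 34.0.0.0/10 (H3) depth=10
  + 34.0.0.0/8 (H7) depth=8
  + 34.5.0.0/16 (H6) depth=16
  lookup 147.171.207.27: bits 1 walk d0:H3→d1:- -> H3
  lookup 153.227.217.143: bits 1 walk d0:H3→d1:- -> H3
  + 0.151.0.0/17 (H2) depth=17
  + 209.35.0.0/18 (H4) depth=18
  + 209.32.0.0/13 (H3) depth=13
  + 0.151.0.0/16 (H5) depth=16

== LOOKUPS ==
["H0","H4","H3","H0","H0","H0","H0","H3","H3"]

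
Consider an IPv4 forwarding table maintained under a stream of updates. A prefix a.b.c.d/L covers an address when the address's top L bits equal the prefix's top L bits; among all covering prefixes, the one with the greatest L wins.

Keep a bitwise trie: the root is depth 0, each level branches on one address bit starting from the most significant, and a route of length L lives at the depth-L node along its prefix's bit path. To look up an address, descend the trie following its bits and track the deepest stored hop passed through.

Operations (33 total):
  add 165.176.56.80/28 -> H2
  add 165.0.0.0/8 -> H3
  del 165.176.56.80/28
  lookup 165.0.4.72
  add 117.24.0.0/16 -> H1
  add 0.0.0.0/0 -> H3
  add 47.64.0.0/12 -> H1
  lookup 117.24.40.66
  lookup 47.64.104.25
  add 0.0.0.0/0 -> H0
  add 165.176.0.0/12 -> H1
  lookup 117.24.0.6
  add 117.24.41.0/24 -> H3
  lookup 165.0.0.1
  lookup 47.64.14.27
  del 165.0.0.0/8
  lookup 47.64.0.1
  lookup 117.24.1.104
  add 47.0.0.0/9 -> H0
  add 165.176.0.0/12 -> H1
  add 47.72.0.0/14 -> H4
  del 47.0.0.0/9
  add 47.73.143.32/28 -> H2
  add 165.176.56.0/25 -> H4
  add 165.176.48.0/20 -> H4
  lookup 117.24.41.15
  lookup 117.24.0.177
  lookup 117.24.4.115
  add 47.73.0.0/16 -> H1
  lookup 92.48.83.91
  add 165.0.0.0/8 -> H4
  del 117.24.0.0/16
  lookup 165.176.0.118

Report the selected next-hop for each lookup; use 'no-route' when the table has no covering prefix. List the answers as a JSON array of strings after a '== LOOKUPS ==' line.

Apply in order:
  add 165.176.56.80/28 -> H2 at depth 28
  add 165.0.0.0/8 -> H3 at depth 8
  del 165.176.56.80/28 (clear depth 28)
  lookup 165.0.4.72: bits 10100101 walk d0:-→d1:-→d2:-→d3:-→d4:-→d5:-→d6:-→d7:-→d8:H3 -> H3
  add 117.24.0.0/16 -> H1 at depth 16
  add 0.0.0.0/0 -> H3 at depth 0
  add 47.64.0.0/12 -> H1 at depth 12
  lookup 117.24.40.66: bits 0111010100011000 walk d0:H3→d1:-→d2:-→d3:-→d4:-→d5:-→d6:-→d7:-→d8:-→d9:-→d10:-→d11:-→d12:-→d13:-→d14:-→d15:-→d16:H1 -> H1
  lookup 47.64.104.25: bits 001011110100 walk d0:H3→d1:-→d2:-→d3:-→d4:-→d5:-→d6:-→d7:-→d8:-→d9:-→d10:-→d11:-→d12:H1 -> H1
  add 0.0.0.0/0 -> H0 at depth 0
  add 165.176.0.0/12 -> H1 at depth 12
  lookup 117.24.0.6: bits 0111010100011000 walk d0:H0→d1:-→d2:-→d3:-→d4:-→d5:-→d6:-→d7:-→d8:-→d9:-→d10:-→d11:-→d12:-→d13:-→d14:-→d15:-→d16:H1 -> H1
  add 117.24.41.0/24 -> H3 at depth 24
  lookup 165.0.0.1: bits 10100101 walk d0:H0→d1:-→d2:-→d3:-→d4:-→d5:-→d6:-→d7:-→d8:H3 -> H3
  lookup 47.64.14.27: bits 001011110100 walk d0:H0→d1:-→d2:-→d3:-→d4:-→d5:-→d6:-→d7:-→d8:-→d9:-→d10:-→d11:-→d12:H1 -> H1
  del 165.0.0.0/8 (clear depth 8)
  lookup 47.64.0.1: bits 001011110100 walk d0:H0→d1:-→d2:-→d3:-→d4:-→d5:-→d6:-→d7:-→d8:-→d9:-→d10:-→d11:-→d12:H1 -> H1
  lookup 117.24.1.104: bits 011101010001100000 walk d0:H0→d1:-→d2:-→d3:-→d4:-→d5:-→d6:-→d7:-→d8:-→d9:-→d10:-→d11:-→d12:-→d13:-→d14:-→d15:-→d16:H1→d17:-→d18:- -> H1
  add 47.0.0.0/9 -> H0 at depth 9
  add 165.176.0.0/12 -> H1 at depth 12
  add 47.72.0.0/14 -> H4 at depth 14
  del 47.0.0.0/9 (clear depth 9)
  add 47.73.143.32/28 -> H2 at depth 28
  add 165.176.56.0/25 -> H4 at depth 25
  add 165.176.48.0/20 -> H4 at depth 20
  lookup 117.24.41.15: bits 011101010001100000101001 walk d0:H0→d1:-→d2:-→d3:-→d4:-→d5:-→d6:-→d7:-→d8:-→d9:-→d10:-→d11:-→d12:-→d13:-→d14:-→d15:-→d16:H1→d17:-→d18:-→d19:-→d20:-→d21:-→d22:-→d23:-→d24:H3 -> H3
  lookup 117.24.0.177: bits 011101010001100000 walk d0:H0→d1:-→d2:-→d3:-→d4:-→d5:-→d6:-→d7:-→d8:-→d9:-→d10:-→d11:-→d12:-→d13:-→d14:-→d15:-→d16:H1→d17:-→d18:- -> H1
  lookup 117.24.4.115: bits 011101010001100000 walk d0:H0→d1:-→d2:-→d3:-→d4:-→d5:-→d6:-→d7:-→d8:-→d9:-→d10:-→d11:-→d12:-→d13:-→d14:-→d15:-→d16:H1→d17:-→d18:- -> H1
  add 47.73.0.0/16 -> H1 at depth 16
  lookup 92.48.83.91: bits 01 walk d0:H0→d1:-→d2:- -> H0
  add 165.0.0.0/8 -> H4 at depth 8
  del 117.24.0.0/16 (clear depth 16)
  lookup 165.176.0.118: bits 101001011011000000 walk d0:H0→d1:-→d2:-→d3:-→d4:-→d5:-→d6:-→d7:-→d8:H4→d9:-→d10:-→d11:-→d12:H1→d13:-→d14:-→d15:-→d16:-→d17:-→d18:- -> H1

== LOOKUPS ==
["H3","H1","H1","H1","H3","H1","H1","H1","H3","H1","H1","H0","H1"]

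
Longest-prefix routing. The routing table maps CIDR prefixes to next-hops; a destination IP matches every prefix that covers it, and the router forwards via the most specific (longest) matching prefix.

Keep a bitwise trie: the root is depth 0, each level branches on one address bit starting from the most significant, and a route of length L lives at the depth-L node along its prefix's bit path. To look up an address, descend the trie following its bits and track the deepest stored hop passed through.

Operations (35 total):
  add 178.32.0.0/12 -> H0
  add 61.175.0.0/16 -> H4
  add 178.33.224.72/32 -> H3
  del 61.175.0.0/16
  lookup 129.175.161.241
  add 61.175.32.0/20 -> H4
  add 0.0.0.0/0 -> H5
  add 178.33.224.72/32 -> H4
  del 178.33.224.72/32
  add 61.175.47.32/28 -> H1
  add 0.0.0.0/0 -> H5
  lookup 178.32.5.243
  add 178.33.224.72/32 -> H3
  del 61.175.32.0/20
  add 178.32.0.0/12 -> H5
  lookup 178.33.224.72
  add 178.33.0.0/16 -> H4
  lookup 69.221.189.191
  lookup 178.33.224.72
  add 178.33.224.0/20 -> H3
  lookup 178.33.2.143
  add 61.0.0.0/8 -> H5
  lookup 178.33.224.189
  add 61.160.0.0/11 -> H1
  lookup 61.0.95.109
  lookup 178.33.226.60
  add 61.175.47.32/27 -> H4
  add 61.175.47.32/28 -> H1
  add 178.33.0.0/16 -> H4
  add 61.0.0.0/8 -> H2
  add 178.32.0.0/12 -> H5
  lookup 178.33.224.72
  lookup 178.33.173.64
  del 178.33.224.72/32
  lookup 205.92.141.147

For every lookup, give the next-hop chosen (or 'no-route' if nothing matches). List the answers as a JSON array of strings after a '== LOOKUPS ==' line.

Process each operation:
  add 178.32.0.0/12 -> H0 at depth 12
  add 61.175.0.0/16 -> H4 at depth 16
  add 178.33.224.72/32 -> H3 at depth 32
  del 61.175.0.0/16 (clear depth 16)
  Q 129.175.161.241: descend 10 ; hops seen [∅] ; pick no-route
  add 61.175.32.0/20 -> H4 at depth 20
  add 0.0.0.0/0 -> H5 at depth 0
  add 178.33.224.72/32 -> H4 at depth 32
  del 178.33.224.72/32 (clear depth 32)
  add 61.175.47.32/28 -> H1 at depth 28
  add 0.0.0.0/0 -> H5 at depth 0
  Q 178.32.5.243: descend 101100100010000 ; hops seen [H5,H0] ; pick H0
  add 178.33.224.72/32 -> H3 at depth 32
  del 61.175.32.0/20 (clear depth 20)
  add 178.32.0.0/12 -> H5 at depth 12
  Q 178.33.224.72: descend 10110010001000011110000001001000 ; hops seen [H5,H5,H3] ; pick H3
  add 178.33.0.0/16 -> H4 at depth 16
  Q 69.221.189.191: descend 0 ; hops seen [H5] ; pick H5
  Q 178.33.224.72: descend 10110010001000011110000001001000 ; hops seen [H5,H5,H4,H3] ; pick H3
  add 178.33.224.0/20 -> H3 at depth 20
  Q 178.33.2.143: descend 1011001000100001 ; hops seen [H5,H5,H4] ; pick H4
  add 61.0.0.0/8 -> H5 at depth 8
  Q 178.33.224.189: descend 101100100010000111100000 ; hops seen [H5,H5,H4,H3] ; pick H3
  add 61.160.0.0/11 -> H1 at depth 11
  Q 61.0.95.109: descend 00111101 ; hops seen [H5,H5] ; pick H5
  Q 178.33.226.60: descend 1011001000100001111000 ; hops seen [H5,H5,H4,H3] ; pick H3
  add 61.175.47.32/27 -> H4 at depth 27
  add 61.175.47.32/28 -> H1 at depth 28
  add 178.33.0.0/16 -> H4 at depth 16
  add 61.0.0.0/8 -> H2 at depth 8
  add 178.32.0.0/12 -> H5 at depth 12
  Q 178.33.224.72: descend 10110010001000011110000001001000 ; hops seen [H5,H5,H4,H3,H3] ; pick H3
  Q 178.33.173.64: descend 10110010001000011 ; hops seen [H5,H5,H4] ; pick H4
  del 178.33.224.72/32 (clear depth 32)
  Q 205.92.141.147: descend 1 ; hops seen [H5] ; pick H5

== LOOKUPS ==
["no-route","H0","H3","H5","H3","H4","H3","H5","H3","H3","H4","H5"]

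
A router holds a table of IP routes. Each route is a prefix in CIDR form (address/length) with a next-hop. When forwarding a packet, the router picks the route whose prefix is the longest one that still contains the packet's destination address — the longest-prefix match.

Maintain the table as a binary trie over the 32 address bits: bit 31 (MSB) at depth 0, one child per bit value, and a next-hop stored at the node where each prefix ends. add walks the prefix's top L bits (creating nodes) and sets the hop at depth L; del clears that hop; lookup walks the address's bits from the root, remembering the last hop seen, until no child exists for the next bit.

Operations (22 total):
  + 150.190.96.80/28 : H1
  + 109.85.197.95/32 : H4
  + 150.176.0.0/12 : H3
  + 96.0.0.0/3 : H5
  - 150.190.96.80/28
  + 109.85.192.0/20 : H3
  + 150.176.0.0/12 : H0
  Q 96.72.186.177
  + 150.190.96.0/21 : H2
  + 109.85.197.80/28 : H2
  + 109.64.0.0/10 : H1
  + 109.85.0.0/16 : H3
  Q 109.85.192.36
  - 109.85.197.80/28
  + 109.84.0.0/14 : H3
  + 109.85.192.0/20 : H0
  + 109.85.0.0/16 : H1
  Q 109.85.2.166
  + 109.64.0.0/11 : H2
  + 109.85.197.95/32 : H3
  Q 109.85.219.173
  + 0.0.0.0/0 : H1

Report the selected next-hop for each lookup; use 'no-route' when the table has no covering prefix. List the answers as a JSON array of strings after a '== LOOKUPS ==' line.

Apply in order:
  + 150.190.96.80/28 (H1) depth=28
  + 109.85.197.95/32 (H4) depth=32
  + 150.176.0.0/12 (H3) depth=12
  + 96.0.0.0/3 (H5) depth=3
  - 150.190.96.80/28 clear@28
  + 109.85.192.0/20 (H3) depth=20
  + 150.176.0.0/12 (H0) depth=12
  Q 96.72.186.177: descend 0110 ; hops seen [H5] ; pick H5
  + 150.190.96.0/21 (H2) depth=21
  + 109.85.197.80/28 (H2) depth=28
  + 109.64.0.0/10 (H1) depth=10
  + 109.85.0.0/16 (H3) depth=16
  Q 109.85.192.36: descend 011011010101010111000 ; hops seen [H5,H1,H3,H3] ; pick H3
  - 109.85.197.80/28 clear@28
  + 109.84.0.0/14 (H3) depth=14
  + 109.85.192.0/20 (H0) depth=20
  + 109.85.0.0/16 (H1) depth=16
  Q 109.85.2.166: descend 0110110101010101 ; hops seen [H5,H1,H3,H1] ; pick H1
  + 109.64.0.0/11 (H2) depth=11
  + 109.85.197.95/32 (H3) depth=32
  Q 109.85.219.173: descend 0110110101010101110 ; hops seen [H5,H1,H2,H3,H1] ; pick H1
  + 0.0.0.0/0 (H1) depth=0

== LOOKUPS ==
["H5","H3","H1","H1"]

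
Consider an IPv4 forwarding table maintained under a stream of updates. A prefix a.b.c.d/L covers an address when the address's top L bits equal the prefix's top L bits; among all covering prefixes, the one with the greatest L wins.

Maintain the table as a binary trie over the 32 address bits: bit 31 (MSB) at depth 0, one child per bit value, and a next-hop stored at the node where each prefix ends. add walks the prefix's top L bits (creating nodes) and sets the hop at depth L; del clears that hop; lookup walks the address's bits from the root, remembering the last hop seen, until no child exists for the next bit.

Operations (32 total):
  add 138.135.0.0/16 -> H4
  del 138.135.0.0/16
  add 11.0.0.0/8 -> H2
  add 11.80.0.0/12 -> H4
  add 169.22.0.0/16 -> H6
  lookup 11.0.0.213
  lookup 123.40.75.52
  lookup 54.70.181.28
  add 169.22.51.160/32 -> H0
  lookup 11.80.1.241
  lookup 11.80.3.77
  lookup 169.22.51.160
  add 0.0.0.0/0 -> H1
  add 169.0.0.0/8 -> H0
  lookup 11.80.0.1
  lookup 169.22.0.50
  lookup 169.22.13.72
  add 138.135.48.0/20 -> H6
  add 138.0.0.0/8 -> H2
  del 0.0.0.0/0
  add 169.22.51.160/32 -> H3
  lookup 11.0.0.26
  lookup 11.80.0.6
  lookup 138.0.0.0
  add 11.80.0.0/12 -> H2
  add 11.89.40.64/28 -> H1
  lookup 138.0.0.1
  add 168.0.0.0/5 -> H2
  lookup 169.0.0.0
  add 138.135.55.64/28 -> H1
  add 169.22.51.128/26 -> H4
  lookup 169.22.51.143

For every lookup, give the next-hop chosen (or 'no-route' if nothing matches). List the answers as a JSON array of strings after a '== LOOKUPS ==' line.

Apply in order:
  add 138.135.0.0/16 -> H4 at depth 16
  - 138.135.0.0/16 clear@16
  add 11.0.0.0/8 -> H2 at depth 8
  add 11.80.0.0/12 -> H4 at depth 12
  add 169.22.0.0/16 -> H6 at depth 16
  lookup 11.0.0.213: bits 000010110 walk d0:-→d1:-→d2:-→d3:-→d4:-→d5:-→d6:-→d7:-→d8:H2→d9:- -> H2
  lookup 123.40.75.52: bits 0 walk d0:-→d1:- -> no-route
  lookup 54.70.181.28: bits 00 walk d0:-→d1:-→d2:- -> no-route
  add 169.22.51.160/32 -> H0 at depth 32
  lookup 11.80.1.241: bits 000010110101 walk d0:-→d1:-→d2:-→d3:-→d4:-→d5:-→d6:-→d7:-→d8:H2→d9:-→d10:-→d11:-→d12:H4 -> H4
  lookup 11.80.3.77: bits 000010110101 walk d0:-→d1:-→d2:-→d3:-→d4:-→d5:-→d6:-→d7:-→d8:H2→d9:-→d10:-→d11:-→d12:H4 -> H4
  lookup 169.22.51.160: bits 10101001000101100011001110100000 walk d0:-→d1:-→d2:-→d3:-→d4:-→d5:-→d6:-→d7:-→d8:-→d9:-→d10:-→d11:-→d12:-→d13:-→d14:-→d15:-→d16:H6→d17:-→d18:-→d19:-→d20:-→d21:-→d22:-→d23:-→d24:-→d25:-→d26:-→d27:-→d28:-→d29:-→d30:-→d31:-→d32:H0 -> H0
  add 0.0.0.0/0 -> H1 at depth 0
  add 169.0.0.0/8 -> H0 at depth 8
  lookup 11.80.0.1: bits 000010110101 walk d0:H1→d1:-→d2:-→d3:-→d4:-→d5:-→d6:-→d7:-→d8:H2→d9:-→d10:-→d11:-→d12:H4 -> H4
  lookup 169.22.0.50: bits 101010010001011000 walk d0:H1→d1:-→d2:-→d3:-→d4:-→d5:-→d6:-→d7:-→d8:H0→d9:-→d10:-→d11:-→d12:-→d13:-→d14:-→d15:-→d16:H6→d17:-→d18:- -> H6
  lookup 169.22.13.72: bits 101010010001011000 walk d0:H1→d1:-→d2:-→d3:-→d4:-→d5:-→d6:-→d7:-→d8:H0→d9:-→d10:-→d11:-→d12:-→d13:-→d14:-→d15:-→d16:H6→d17:-→d18:- -> H6
  add 138.135.48.0/20 -> H6 at depth 20
  add 138.0.0.0/8 -> H2 at depth 8
  - 0.0.0.0/0 clear@0
  add 169.22.51.160/32 -> H3 at depth 32
  lookup 11.0.0.26: bits 000010110 walk d0:-→d1:-→d2:-→d3:-→d4:-→d5:-→d6:-→d7:-→d8:H2→d9:- -> H2
  lookup 11.80.0.6: bits 000010110101 walk d0:-→d1:-→d2:-→d3:-→d4:-→d5:-→d6:-→d7:-→d8:H2→d9:-→d10:-→d11:-→d12:H4 -> H4
  lookup 138.0.0.0: bits 10001010 walk d0:-→d1:-→d2:-→d3:-→d4:-→d5:-→d6:-→d7:-→d8:H2 -> H2
  add 11.80.0.0/12 -> H2 at depth 12
  add 11.89.40.64/28 -> H1 at depth 28
  lookup 138.0.0.1: bits 10001010 walk d0:-→d1:-→d2:-→d3:-→d4:-→d5:-→d6:-→d7:-→d8:H2 -> H2
  add 168.0.0.0/5 -> H2 at depth 5
  lookup 169.0.0.0: bits 10101001000 walk d0:-→d1:-→d2:-→d3:-→d4:-→d5:H2→d6:-→d7:-→d8:H0→d9:-→d10:-→d11:- -> H0
  add 138.135.55.64/28 -> H1 at depth 28
  add 169.22.51.128/26 -> H4 at depth 26
  lookup 169.22.51.143: bits 10101001000101100011001110 walk d0:-→d1:-→d2:-→d3:-→d4:-→d5:H2→d6:-→d7:-→d8:H0→d9:-→d10:-→d11:-→d12:-→d13:-→d14:-→d15:-→d16:H6→d17:-→d18:-→d19:-→d20:-→d21:-→d22:-→d23:-→d24:-→d25:-→d26:H4 -> H4

== LOOKUPS ==
["H2","no-route","no-route","H4","H4","H0","H4","H6","H6","H2","H4","H2","H2","H0","H4"]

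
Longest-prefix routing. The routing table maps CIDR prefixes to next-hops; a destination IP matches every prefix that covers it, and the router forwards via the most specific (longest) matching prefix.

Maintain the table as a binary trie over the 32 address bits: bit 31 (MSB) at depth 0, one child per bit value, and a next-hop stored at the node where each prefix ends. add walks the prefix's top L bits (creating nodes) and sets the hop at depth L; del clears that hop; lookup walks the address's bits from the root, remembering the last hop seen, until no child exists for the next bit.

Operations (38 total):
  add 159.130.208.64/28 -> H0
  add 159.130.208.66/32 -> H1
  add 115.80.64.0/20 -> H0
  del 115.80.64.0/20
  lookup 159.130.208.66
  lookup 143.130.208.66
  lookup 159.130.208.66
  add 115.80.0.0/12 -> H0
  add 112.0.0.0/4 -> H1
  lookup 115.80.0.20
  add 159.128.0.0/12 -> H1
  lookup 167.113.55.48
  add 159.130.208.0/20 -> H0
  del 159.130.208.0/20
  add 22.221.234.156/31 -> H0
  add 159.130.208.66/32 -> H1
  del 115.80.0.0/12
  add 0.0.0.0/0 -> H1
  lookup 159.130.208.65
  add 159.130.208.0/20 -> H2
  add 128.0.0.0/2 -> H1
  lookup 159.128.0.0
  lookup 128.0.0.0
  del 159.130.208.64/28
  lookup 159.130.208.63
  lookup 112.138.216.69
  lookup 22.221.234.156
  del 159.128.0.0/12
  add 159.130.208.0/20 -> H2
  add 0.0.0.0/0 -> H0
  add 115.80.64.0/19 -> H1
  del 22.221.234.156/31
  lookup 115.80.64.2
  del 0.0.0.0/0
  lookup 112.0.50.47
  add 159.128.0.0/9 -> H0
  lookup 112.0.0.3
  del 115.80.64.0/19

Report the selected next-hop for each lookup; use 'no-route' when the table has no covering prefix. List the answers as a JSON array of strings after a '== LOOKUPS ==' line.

Trace:
  + 159.130.208.64/28 (H0) depth=28
  + 159.130.208.66/32 (H1) depth=32
  + 115.80.64.0/20 (H0) depth=20
  - 115.80.64.0/20 clear@20
  ? 159.130.208.66  path d0:-→d1:-→d2:-→d3:-→d4:-→d5:-→d6:-→d7:-→d8:-→d9:-→d10:-→d11:-→d12:-→d13:-→d14:-→d15:-→d16:-→d17:-→d18:-→d19:-→d20:-→d21:-→d22:-→d23:-→d24:-→d25:-→d26:-→d27:-→d28:H0→d29:-→d30:-→d31:-→d32:H1  best=H1
  ? 143.130.208.66  path d0:-→d1:-→d2:-→d3:-  best=no-route
  ? 159.130.208.66  path d0:-→d1:-→d2:-→d3:-→d4:-→d5:-→d6:-→d7:-→d8:-→d9:-→d10:-→d11:-→d12:-→d13:-→d14:-→d15:-→d16:-→d17:-→d18:-→d19:-→d20:-→d21:-→d22:-→d23:-→d24:-→d25:-→d26:-→d27:-→d28:H0→d29:-→d30:-→d31:-→d32:H1  best=H1
  + 115.80.0.0/12 (H0) depth=12
  + 112.0.0.0/4 (H1) depth=4
  ? 115.80.0.20  path d0:-→d1:-→d2:-→d3:-→d4:H1→d5:-→d6:-→d7:-→d8:-→d9:-→d10:-→d11:-→d12:H0→d13:-→d14:-→d15:-→d16:-→d17:-  best=H0
  + 159.128.0.0/12 (H1) depth=12
  ? 167.113.55.48  path d0:-→d1:-→d2:-  best=no-route
  + 159.130.208.0/20 (H0) depth=20
  - 159.130.208.0/20 clear@20
  + 22.221.234.156/31 (H0) depth=31
  + 159.130.208.66/32 (H1) depth=32
  - 115.80.0.0/12 clear@12
  + 0.0.0.0/0 (H1) depth=0
  ? 159.130.208.65  path d0:H1→d1:-→d2:-→d3:-→d4:-→d5:-→d6:-→d7:-→d8:-→d9:-→d10:-→d11:-→d12:H1→d13:-→d14:-→d15:-→d16:-→d17:-→d18:-→d19:-→d20:-→d21:-→d22:-→d23:-→d24:-→d25:-→d26:-→d27:-→d28:H0→d29:-→d30:-  best=H0
  + 159.130.208.0/20 (H2) depth=20
  + 128.0.0.0/2 (H1) depth=2
  ? 159.128.0.0  path d0:H1→d1:-→d2:H1→d3:-→d4:-→d5:-→d6:-→d7:-→d8:-→d9:-→d10:-→d11:-→d12:H1→d13:-→d14:-  best=H1
  ? 128.0.0.0  path d0:H1→d1:-→d2:H1→d3:-  best=H1
  - 159.130.208.64/28 clear@28
  ? 159.130.208.63  path d0:H1→d1:-→d2:H1→d3:-→d4:-→d5:-→d6:-→d7:-→d8:-→d9:-→d10:-→d11:-→d12:H1→d13:-→d14:-→d15:-→d16:-→d17:-→d18:-→d19:-→d20:H2→d21:-→d22:-→d23:-→d24:-→d25:-  best=H2
  ? 112.138.216.69  path d0:H1→d1:-→d2:-→d3:-→d4:H1→d5:-→d6:-  best=H1
  ? 22.221.234.156  path d0:H1→d1:-→d2:-→d3:-→d4:-→d5:-→d6:-→d7:-→d8:-→d9:-→d10:-→d11:-→d12:-→d13:-→d14:-→d15:-→d16:-→d17:-→d18:-→d19:-→d20:-→d21:-→d22:-→d23:-→d24:-→d25:-→d26:-→d27:-→d28:-→d29:-→d30:-→d31:H0  best=H0
  - 159.128.0.0/12 clear@12
  + 159.130.208.0/20 (H2) depth=20
  + 0.0.0.0/0 (H0) depth=0
  + 115.80.64.0/19 (H1) depth=19
  - 22.221.234.156/31 clear@31
  ? 115.80.64.2  path d0:H0→d1:-→d2:-→d3:-→d4:H1→d5:-→d6:-→d7:-→d8:-→d9:-→d10:-→d11:-→d12:-→d13:-→d14:-→d15:-→d16:-→d17:-→d18:-→d19:H1→d20:-  best=H1
  - 0.0.0.0/0 clear@0
  ? 112.0.50.47  path d0:-→d1:-→d2:-→d3:-→d4:H1→d5:-→d6:-  best=H1
  + 159.128.0.0/9 (H0) depth=9
  ? 112.0.0.3  path d0:-→d1:-→d2:-→d3:-→d4:H1→d5:-→d6:-  best=H1
  - 115.80.64.0/19 clear@19

== LOOKUPS ==
["H1","no-route","H1","H0","no-route","H0","H1","H1","H2","H1","H0","H1","H1","H1"]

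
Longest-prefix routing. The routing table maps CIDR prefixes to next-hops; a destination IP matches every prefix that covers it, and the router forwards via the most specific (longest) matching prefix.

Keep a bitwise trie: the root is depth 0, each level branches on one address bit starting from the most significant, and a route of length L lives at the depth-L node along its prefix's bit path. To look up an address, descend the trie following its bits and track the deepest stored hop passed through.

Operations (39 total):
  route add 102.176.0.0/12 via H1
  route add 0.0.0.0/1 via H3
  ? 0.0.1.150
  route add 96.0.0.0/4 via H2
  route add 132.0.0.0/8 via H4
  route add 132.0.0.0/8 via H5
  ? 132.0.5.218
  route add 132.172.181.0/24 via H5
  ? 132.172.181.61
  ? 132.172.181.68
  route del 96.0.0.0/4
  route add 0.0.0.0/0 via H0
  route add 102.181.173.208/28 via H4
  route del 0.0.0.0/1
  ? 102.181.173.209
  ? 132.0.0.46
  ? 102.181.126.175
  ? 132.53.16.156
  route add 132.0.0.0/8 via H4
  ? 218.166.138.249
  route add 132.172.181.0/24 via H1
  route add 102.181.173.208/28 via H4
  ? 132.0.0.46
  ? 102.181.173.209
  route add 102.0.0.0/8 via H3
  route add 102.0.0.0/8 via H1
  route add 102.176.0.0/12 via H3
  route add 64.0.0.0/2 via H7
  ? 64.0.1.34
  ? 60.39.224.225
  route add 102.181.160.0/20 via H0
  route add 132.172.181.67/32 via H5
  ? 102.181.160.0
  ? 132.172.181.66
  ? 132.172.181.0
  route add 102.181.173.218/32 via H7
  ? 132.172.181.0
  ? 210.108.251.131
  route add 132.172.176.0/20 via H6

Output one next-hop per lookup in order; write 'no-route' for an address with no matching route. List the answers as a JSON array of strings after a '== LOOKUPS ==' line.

Process each operation:
  + 102.176.0.0/12 (H1) depth=12
  + 0.0.0.0/1 (H3) depth=1
  ? 0.0.1.150  path d0:-→d1:H3  best=H3
  + 96.0.0.0/4 (H2) depth=4
  + 132.0.0.0/8 (H4) depth=8
  + 132.0.0.0/8 (H5) depth=8
  ? 132.0.5.218  path d0:-→d1:-→d2:-→d3:-→d4:-→d5:-→d6:-→d7:-→d8:H5  best=H5
  + 132.172.181.0/24 (H5) depth=24
  ? 132.172.181.61  path d0:-→d1:-→d2:-→d3:-→d4:-→d5:-→d6:-→d7:-→d8:H5→d9:-→d10:-→d11:-→d12:-→d13:-→d14:-→d15:-→d16:-→d17:-→d18:-→d19:-→d20:-→d21:-→d22:-→d23:-→d24:H5  best=H5
  ? 132.172.181.68  path d0:-→d1:-→d2:-→d3:-→d4:-→d5:-→d6:-→d7:-→d8:H5→d9:-→d10:-→d11:-→d12:-→d13:-→d14:-→d15:-→d16:-→d17:-→d18:-→d19:-→d20:-→d21:-→d22:-→d23:-→d24:H5  best=H5
  del 96.0.0.0/4 (clear depth 4)
  + 0.0.0.0/0 (H0) depth=0
  + 102.181.173.208/28 (H4) depth=28
  del 0.0.0.0/1 (clear depth 1)
  ? 102.181.173.209  path d0:H0→d1:-→d2:-→d3:-→d4:-→d5:-→d6:-→d7:-→d8:-→d9:-→d10:-→d11:-→d12:H1→d13:-→d14:-→d15:-→d16:-→d17:-→d18:-→d19:-→d20:-→d21:-→d22:-→d23:-→d24:-→d25:-→d26:-→d27:-→d28:H4  best=H4
  ? 132.0.0.46  path d0:H0→d1:-→d2:-→d3:-→d4:-→d5:-→d6:-→d7:-→d8:H5  best=H5
  ? 102.181.126.175  path d0:H0→d1:-→d2:-→d3:-→d4:-→d5:-→d6:-→d7:-→d8:-→d9:-→d10:-→d11:-→d12:H1→d13:-→d14:-→d15:-→d16:-  best=H1
  ? 132.53.16.156  path d0:H0→d1:-→d2:-→d3:-→d4:-→d5:-→d6:-→d7:-→d8:H5  best=H5
  + 132.0.0.0/8 (H4) depth=8
  ? 218.166.138.249  path d0:H0→d1:-  best=H0
  + 132.172.181.0/24 (H1) depth=24
  + 102.181.173.208/28 (H4) depth=28
  ? 132.0.0.46  path d0:H0→d1:-→d2:-→d3:-→d4:-→d5:-→d6:-→d7:-→d8:H4  best=H4
  ? 102.181.173.209  path d0:H0→d1:-→d2:-→d3:-→d4:-→d5:-→d6:-→d7:-→d8:-→d9:-→d10:-→d11:-→d12:H1→d13:-→d14:-→d15:-→d16:-→d17:-→d18:-→d19:-→d20:-→d21:-→d22:-→d23:-→d24:-→d25:-→d26:-→d27:-→d28:H4  best=H4
  + 102.0.0.0/8 (H3) depth=8
  + 102.0.0.0/8 (H1) depth=8
  + 102.176.0.0/12 (H3) depth=12
  + 64.0.0.0/2 (H7) depth=2
  ? 64.0.1.34  path d0:H0→d1:-→d2:H7  best=H7
  ? 60.39.224.225  path d0:H0→d1:-  best=H0
  + 102.181.160.0/20 (H0) depth=20
  + 132.172.181.67/32 (H5) depth=32
  ? 102.181.160.0  path d0:H0→d1:-→d2:H7→d3:-→d4:-→d5:-→d6:-→d7:-→d8:H1→d9:-→d10:-→d11:-→d12:H3→d13:-→d14:-→d15:-→d16:-→d17:-→d18:-→d19:-→d20:H0  best=H0
  ? 132.172.181.66  path d0:H0→d1:-→d2:-→d3:-→d4:-→d5:-→d6:-→d7:-→d8:H4→d9:-→d10:-→d11:-→d12:-→d13:-→d14:-→d15:-→d16:-→d17:-→d18:-→d19:-→d20:-→d21:-→d22:-→d23:-→d24:H1→d25:-→d26:-→d27:-→d28:-→d29:-→d30:-→d31:-  best=H1
  ? 132.172.181.0  path d0:H0→d1:-→d2:-→d3:-→d4:-→d5:-→d6:-→d7:-→d8:H4→d9:-→d10:-→d11:-→d12:-→d13:-→d14:-→d15:-→d16:-→d17:-→d18:-→d19:-→d20:-→d21:-→d22:-→d23:-→d24:H1→d25:-  best=H1
  + 102.181.173.218/32 (H7) depth=32
  ? 132.172.181.0  path d0:H0→d1:-→d2:-→d3:-→d4:-→d5:-→d6:-→d7:-→d8:H4→d9:-→d10:-→d11:-→d12:-→d13:-→d14:-→d15:-→d16:-→d17:-→d18:-→d19:-→d20:-→d21:-→d22:-→d23:-→d24:H1→d25:-  best=H1
  ? 210.108.251.131  path d0:H0→d1:-  best=H0
  + 132.172.176.0/20 (H6) depth=20

== LOOKUPS ==
["H3","H5","H5","H5","H4","H5","H1","H5","H0","H4","H4","H7","H0","H0","H1","H1","H1","H0"]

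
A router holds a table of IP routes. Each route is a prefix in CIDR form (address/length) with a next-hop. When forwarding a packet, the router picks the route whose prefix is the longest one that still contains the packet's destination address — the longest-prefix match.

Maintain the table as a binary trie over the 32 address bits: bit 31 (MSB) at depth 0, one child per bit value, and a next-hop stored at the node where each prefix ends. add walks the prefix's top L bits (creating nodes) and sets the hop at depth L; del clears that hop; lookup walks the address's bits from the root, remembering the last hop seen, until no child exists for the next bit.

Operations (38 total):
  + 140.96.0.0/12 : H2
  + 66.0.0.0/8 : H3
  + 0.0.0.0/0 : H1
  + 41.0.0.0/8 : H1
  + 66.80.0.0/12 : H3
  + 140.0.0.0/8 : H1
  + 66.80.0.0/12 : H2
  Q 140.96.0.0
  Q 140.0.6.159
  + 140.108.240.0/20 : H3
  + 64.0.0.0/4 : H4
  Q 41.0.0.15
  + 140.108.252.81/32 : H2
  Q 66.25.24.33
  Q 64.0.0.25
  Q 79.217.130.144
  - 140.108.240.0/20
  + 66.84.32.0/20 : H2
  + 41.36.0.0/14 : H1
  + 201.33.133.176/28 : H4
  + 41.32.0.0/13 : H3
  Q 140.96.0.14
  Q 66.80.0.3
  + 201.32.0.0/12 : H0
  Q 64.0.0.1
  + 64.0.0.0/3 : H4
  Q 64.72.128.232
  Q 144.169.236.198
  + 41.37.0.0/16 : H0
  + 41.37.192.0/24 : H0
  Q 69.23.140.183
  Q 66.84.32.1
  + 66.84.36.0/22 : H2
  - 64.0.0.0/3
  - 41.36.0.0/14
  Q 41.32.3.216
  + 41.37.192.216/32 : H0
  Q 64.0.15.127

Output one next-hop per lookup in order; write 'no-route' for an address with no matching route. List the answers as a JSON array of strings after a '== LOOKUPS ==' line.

Trace:
  + 140.96.0.0/12 (H2) depth=12
  + 66.0.0.0/8 (H3) depth=8
  + 0.0.0.0/0 (H1) depth=0
  + 41.0.0.0/8 (H1) depth=8
  + 66.80.0.0/12 (H3) depth=12
  + 140.0.0.0/8 (H1) depth=8
  + 66.80.0.0/12 (H2) depth=12
  Q 140.96.0.0: descend 100011000110 ; hops seen [H1,H1,H2] ; pick H2
  Q 140.0.6.159: descend 100011000 ; hops seen [H1,H1] ; pick H1
  + 140.108.240.0/20 (H3) depth=20
  + 64.0.0.0/4 (H4) depth=4
  Q 41.0.0.15: descend 00101001 ; hops seen [H1,H1] ; pick H1
  + 140.108.252.81/32 (H2) depth=32
  Q 66.25.24.33: descend 010000100 ; hops seen [H1,H4,H3] ; pick H3
  Q 64.0.0.25: descend 010000 ; hops seen [H1,H4] ; pick H4
  Q 79.217.130.144: descend 0100 ; hops seen [H1,H4] ; pick H4
  - 140.108.240.0/20 clear@20
  + 66.84.32.0/20 (H2) depth=20
  + 41.36.0.0/14 (H1) depth=14
  + 201.33.133.176/28 (H4) depth=28
  + 41.32.0.0/13 (H3) depth=13
  Q 140.96.0.14: descend 100011000110 ; hops seen [H1,H1,H2] ; pick H2
  Q 66.80.0.3: descend 0100001001010 ; hops seen [H1,H4,H3,H2] ; pick H2
  + 201.32.0.0/12 (H0) depth=12
  Q 64.0.0.1: descend 010000 ; hops seen [H1,H4] ; pick H4
  + 64.0.0.0/3 (H4) depth=3
  Q 64.72.128.232: descend 010000 ; hops seen [H1,H4,H4] ; pick H4
  Q 144.169.236.198: descend 100 ; hops seen [H1] ; pick H1
  + 41.37.0.0/16 (H0) depth=16
  + 41.37.192.0/24 (H0) depth=24
  Q 69.23.140.183: descend 01000 ; hops seen [H1,H4,H4] ; pick H4
  Q 66.84.32.1: descend 01000010010101000010 ; hops seen [H1,H4,H4,H3,H2,H2] ; pick H2
  + 66.84.36.0/22 (H2) depth=22
  - 64.0.0.0/3 clear@3
  - 41.36.0.0/14 clear@14
  Q 41.32.3.216: descend 0010100100100 ; hops seen [H1,H1,H3] ; pick H3
  + 41.37.192.216/32 (H0) depth=32
  Q 64.0.15.127: descend 010000 ; hops seen [H1,H4] ; pick H4

== LOOKUPS ==
["H2","H1","H1","H3","H4","H4","H2","H2","H4","H4","H1","H4","H2","H3","H4"]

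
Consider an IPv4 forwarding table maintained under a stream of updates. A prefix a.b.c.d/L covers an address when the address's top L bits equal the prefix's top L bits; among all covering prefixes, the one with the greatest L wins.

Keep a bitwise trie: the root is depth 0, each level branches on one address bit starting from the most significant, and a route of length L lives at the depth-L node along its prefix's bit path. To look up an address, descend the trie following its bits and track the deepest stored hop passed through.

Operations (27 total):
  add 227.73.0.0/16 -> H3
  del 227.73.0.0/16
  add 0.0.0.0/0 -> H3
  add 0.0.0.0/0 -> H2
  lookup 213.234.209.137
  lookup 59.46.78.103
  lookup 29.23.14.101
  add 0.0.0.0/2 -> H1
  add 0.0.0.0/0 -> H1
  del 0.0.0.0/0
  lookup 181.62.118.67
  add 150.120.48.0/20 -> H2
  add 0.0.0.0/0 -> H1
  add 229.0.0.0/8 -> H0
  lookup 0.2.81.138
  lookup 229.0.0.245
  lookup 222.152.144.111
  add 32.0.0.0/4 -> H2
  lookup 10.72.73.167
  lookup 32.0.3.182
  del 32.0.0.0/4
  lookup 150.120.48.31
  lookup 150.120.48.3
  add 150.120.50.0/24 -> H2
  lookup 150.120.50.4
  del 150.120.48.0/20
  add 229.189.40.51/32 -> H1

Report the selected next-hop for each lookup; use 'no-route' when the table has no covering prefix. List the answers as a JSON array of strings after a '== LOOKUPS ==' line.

Process each operation:
  add 227.73.0.0/16 -> H3 at depth 16
  - 227.73.0.0/16 clear@16
  add 0.0.0.0/0 -> H3 at depth 0
  add 0.0.0.0/0 -> H2 at depth 0
  Q 213.234.209.137: descend 11 ; hops seen [H2] ; pick H2
  Q 59.46.78.103: descend ε ; hops seen [H2] ; pick H2
  Q 29.23.14.101: descend ε ; hops seen [H2] ; pick H2
  add 0.0.0.0/2 -> H1 at depth 2
  add 0.0.0.0/0 -> H1 at depth 0
  - 0.0.0.0/0 clear@0
  Q 181.62.118.67: descend 1 ; hops seen [∅] ; pick no-route
  add 150.120.48.0/20 -> H2 at depth 20
  add 0.0.0.0/0 -> H1 at depth 0
  add 229.0.0.0/8 -> H0 at depth 8
  Q 0.2.81.138: descend 00 ; hops seen [H1,H1] ; pick H1
  Q 229.0.0.245: descend 11100101 ; hops seen [H1,H0] ; pick H0
  Q 222.152.144.111: descend 11 ; hops seen [H1] ; pick H1
  add 32.0.0.0/4 -> H2 at depth 4
  Q 10.72.73.167: descend 00 ; hops seen [H1,H1] ; pick H1
  Q 32.0.3.182: descend 0010 ; hops seen [H1,H1,H2] ; pick H2
  - 32.0.0.0/4 clear@4
  Q 150.120.48.31: descend 10010110011110000011 ; hops seen [H1,H2] ; pick H2
  Q 150.120.48.3: descend 10010110011110000011 ; hops seen [H1,H2] ; pick H2
  add 150.120.50.0/24 -> H2 at depth 24
  Q 150.120.50.4: descend 100101100111100000110010 ; hops seen [H1,H2,H2] ; pick H2
  - 150.120.48.0/20 clear@20
  add 229.189.40.51/32 -> H1 at depth 32

== LOOKUPS ==
["H2","H2","H2","no-route","H1","H0","H1","H1","H2","H2","H2","H2"]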